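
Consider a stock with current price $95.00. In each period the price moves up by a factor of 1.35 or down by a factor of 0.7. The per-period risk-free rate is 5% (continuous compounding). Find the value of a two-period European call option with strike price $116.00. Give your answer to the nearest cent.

Risk-neutral probability p = (e^0.05 − 0.7)/(1.35 − 0.7) = 0.3513/0.6500 = 0.5404
Terminal stock prices: S_uu = 173.1, S_ud = 89.77, S_dd = 46.55
Terminal payoffs (S − K): max(57.14, 0) = 57.14, max(-26.23, 0) = 0, max(-69.45, 0) = 0
Node u (S = 128.2): V_u = e^(−0.05)·[0.5404·57.1375 + 0.4596·0.0000] = 29.3721
Node d (S = 66.5): V_d = e^(−0.05)·[0.5404·0.0000 + 0.4596·0.0000] = 0.0000
Node 0 (S = 95): V_0 = e^(−0.05)·[0.5404·29.3721 + 0.4596·0.0000] = 15.0991

$15.10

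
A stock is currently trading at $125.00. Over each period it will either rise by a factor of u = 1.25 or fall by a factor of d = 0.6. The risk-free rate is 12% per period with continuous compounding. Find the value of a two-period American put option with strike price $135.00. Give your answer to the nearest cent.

Risk-neutral probability p = (e^0.12 − 0.6)/(1.25 − 0.6) = 0.5275/0.6500 = 0.8115
Terminal stock prices: S_uu = 195.3, S_ud = 93.75, S_dd = 45
Terminal payoffs (K − S): max(-60.31, 0) = 0, max(41.25, 0) = 41.25, max(90, 0) = 90
Node u (S = 156.2): continuation = e^(−0.12)·[0.8115·0.0000 + 0.1885·41.2500] = 6.8951; exercise value = 0.0000 ≤ continuation, so V_u = 6.8951
Node d (S = 75): continuation = e^(−0.12)·[0.8115·41.2500 + 0.1885·90.0000] = 44.7343; exercise value = 60.0000 > continuation, so V_d = 60.0000 (exercise)
Node 0 (S = 125): continuation = e^(−0.12)·[0.8115·6.8951 + 0.1885·60.0000] = 14.9922; exercise value = 10.0000 ≤ continuation, so V_0 = 14.9922

$14.99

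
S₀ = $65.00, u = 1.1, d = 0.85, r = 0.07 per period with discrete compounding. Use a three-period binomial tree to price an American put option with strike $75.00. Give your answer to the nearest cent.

$10.00

Risk-neutral probability p = (1 + 0.07 − 0.85)/(1.1 − 0.85) = 0.2200/0.2500 = 0.8800
Terminal stock prices: S_uuu = 86.52, S_uud = 66.85, S_udd = 51.66, S_ddd = 39.92
Terminal payoffs (K − S): max(-11.52, 0) = 0, max(8.147, 0) = 8.147, max(23.34, 0) = 23.34, max(35.08, 0) = 35.08
Node uu (S = 78.65): continuation = 1/1.07·[0.8800·0.0000 + 0.1200·8.1475] = 0.9137; exercise value = 0.0000 ≤ continuation, so V_uu = 0.9137
Node ud (S = 60.77): continuation = 1/1.07·[0.8800·8.1475 + 0.1200·23.3413] = 9.3185; exercise value = 14.2250 > continuation, so V_ud = 14.2250 (exercise)
Node dd (S = 46.96): continuation = 1/1.07·[0.8800·23.3413 + 0.1200·35.0819] = 23.1310; exercise value = 28.0375 > continuation, so V_dd = 28.0375 (exercise)
Node u (S = 71.5): continuation = 1/1.07·[0.8800·0.9137 + 0.1200·14.2250] = 2.3468; exercise value = 3.5000 > continuation, so V_u = 3.5000 (exercise)
Node d (S = 55.25): continuation = 1/1.07·[0.8800·14.2250 + 0.1200·28.0375] = 14.8435; exercise value = 19.7500 > continuation, so V_d = 19.7500 (exercise)
Node 0 (S = 65): continuation = 1/1.07·[0.8800·3.5000 + 0.1200·19.7500] = 5.0935; exercise value = 10.0000 > continuation, so V_0 = 10.0000 (exercise)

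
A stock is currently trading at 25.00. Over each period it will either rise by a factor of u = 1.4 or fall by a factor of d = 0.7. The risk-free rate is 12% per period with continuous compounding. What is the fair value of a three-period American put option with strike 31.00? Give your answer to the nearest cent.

6.00

Risk-neutral probability p = (e^0.12 − 0.7)/(1.4 − 0.7) = 0.4275/0.7000 = 0.6107
Terminal stock prices: S_uuu = 68.6, S_uud = 34.3, S_udd = 17.15, S_ddd = 8.575
Terminal payoffs (K − S): max(-37.6, 0) = 0, max(-3.3, 0) = 0, max(13.85, 0) = 13.85, max(22.43, 0) = 22.43
Node uu (S = 49): continuation = e^(−0.12)·[0.6107·0.0000 + 0.3893·0.0000] = 0.0000; exercise value = 0.0000 ≤ continuation, so V_uu = 0.0000
Node ud (S = 24.5): continuation = e^(−0.12)·[0.6107·0.0000 + 0.3893·13.8500] = 4.7820; exercise value = 6.5000 > continuation, so V_ud = 6.5000 (exercise)
Node dd (S = 12.25): continuation = e^(−0.12)·[0.6107·13.8500 + 0.3893·22.4250] = 15.2445; exercise value = 18.7500 > continuation, so V_dd = 18.7500 (exercise)
Node u (S = 35): continuation = e^(−0.12)·[0.6107·0.0000 + 0.3893·6.5000] = 2.2443; exercise value = 0.0000 ≤ continuation, so V_u = 2.2443
Node d (S = 17.5): continuation = e^(−0.12)·[0.6107·6.5000 + 0.3893·18.7500] = 9.9945; exercise value = 13.5000 > continuation, so V_d = 13.5000 (exercise)
Node 0 (S = 25): continuation = e^(−0.12)·[0.6107·2.2443 + 0.3893·13.5000] = 5.8767; exercise value = 6.0000 > continuation, so V_0 = 6.0000 (exercise)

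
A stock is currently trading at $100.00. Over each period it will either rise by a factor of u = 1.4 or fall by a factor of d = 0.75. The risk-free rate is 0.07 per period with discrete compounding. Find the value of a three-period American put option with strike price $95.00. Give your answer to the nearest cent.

$12.09

Risk-neutral probability p = (1 + 0.07 − 0.75)/(1.4 − 0.75) = 0.3200/0.6500 = 0.4923
Terminal stock prices: S_uuu = 274.4, S_uud = 147, S_udd = 78.75, S_ddd = 42.19
Terminal payoffs (K − S): max(-179.4, 0) = 0, max(-52, 0) = 0, max(16.25, 0) = 16.25, max(52.81, 0) = 52.81
Node uu (S = 196): continuation = 1/1.07·[0.4923·0.0000 + 0.5077·0.0000] = 0.0000; exercise value = 0.0000 ≤ continuation, so V_uu = 0.0000
Node ud (S = 105): continuation = 1/1.07·[0.4923·0.0000 + 0.5077·16.2500] = 7.7103; exercise value = 0.0000 ≤ continuation, so V_ud = 7.7103
Node dd (S = 56.25): continuation = 1/1.07·[0.4923·16.2500 + 0.5077·52.8125] = 32.5350; exercise value = 38.7500 > continuation, so V_dd = 38.7500 (exercise)
Node u (S = 140): continuation = 1/1.07·[0.4923·0.0000 + 0.5077·7.7103] = 3.6584; exercise value = 0.0000 ≤ continuation, so V_u = 3.6584
Node d (S = 75): continuation = 1/1.07·[0.4923·7.7103 + 0.5077·38.7500] = 21.9336; exercise value = 20.0000 ≤ continuation, so V_d = 21.9336
Node 0 (S = 100): continuation = 1/1.07·[0.4923·3.6584 + 0.5077·21.9336] = 12.0902; exercise value = 0.0000 ≤ continuation, so V_0 = 12.0902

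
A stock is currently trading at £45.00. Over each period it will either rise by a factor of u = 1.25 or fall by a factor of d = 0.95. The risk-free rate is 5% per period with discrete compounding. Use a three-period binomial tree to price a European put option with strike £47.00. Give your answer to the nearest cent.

Risk-neutral probability p = (1 + 0.05 − 0.95)/(1.25 − 0.95) = 0.1000/0.3000 = 0.3333
Terminal stock prices: S_uuu = 87.89, S_uud = 66.8, S_udd = 50.77, S_ddd = 38.58
Terminal payoffs (K − S): max(-40.89, 0) = 0, max(-19.8, 0) = 0, max(-3.766, 0) = 0, max(8.418, 0) = 8.418
Node uu (S = 70.31): V_uu = 1/1.05·[0.3333·0.0000 + 0.6667·0.0000] = 0.0000
Node ud (S = 53.44): V_ud = 1/1.05·[0.3333·0.0000 + 0.6667·0.0000] = 0.0000
Node dd (S = 40.61): V_dd = 1/1.05·[0.3333·0.0000 + 0.6667·8.4181] = 5.3448
Node u (S = 56.25): V_u = 1/1.05·[0.3333·0.0000 + 0.6667·0.0000] = 0.0000
Node d (S = 42.75): V_d = 1/1.05·[0.3333·0.0000 + 0.6667·5.3448] = 3.3936
Node 0 (S = 45): V_0 = 1/1.05·[0.3333·0.0000 + 0.6667·3.3936] = 2.1546

£2.15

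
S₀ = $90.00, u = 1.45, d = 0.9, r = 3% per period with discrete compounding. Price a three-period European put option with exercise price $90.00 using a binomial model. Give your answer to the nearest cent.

$9.94

Risk-neutral probability p = (1 + 0.03 − 0.9)/(1.45 − 0.9) = 0.1300/0.5500 = 0.2364
Terminal stock prices: S_uuu = 274.4, S_uud = 170.3, S_udd = 105.7, S_ddd = 65.61
Terminal payoffs (K − S): max(-184.4, 0) = 0, max(-80.3, 0) = 0, max(-15.71, 0) = 0, max(24.39, 0) = 24.39
Node uu (S = 189.2): V_uu = 1/1.03·[0.2364·0.0000 + 0.7636·0.0000] = 0.0000
Node ud (S = 117.5): V_ud = 1/1.03·[0.2364·0.0000 + 0.7636·0.0000] = 0.0000
Node dd (S = 72.9): V_dd = 1/1.03·[0.2364·0.0000 + 0.7636·24.3900] = 18.0826
Node u (S = 130.5): V_u = 1/1.03·[0.2364·0.0000 + 0.7636·0.0000] = 0.0000
Node d (S = 81): V_d = 1/1.03·[0.2364·0.0000 + 0.7636·18.0826] = 13.4063
Node 0 (S = 90): V_0 = 1/1.03·[0.2364·0.0000 + 0.7636·13.4063] = 9.9394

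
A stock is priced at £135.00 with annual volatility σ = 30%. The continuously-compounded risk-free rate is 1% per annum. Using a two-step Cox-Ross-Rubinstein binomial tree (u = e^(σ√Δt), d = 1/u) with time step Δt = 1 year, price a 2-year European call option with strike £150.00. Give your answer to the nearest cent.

£18.39

CRR parameters: u = e^(σ√Δt) = e^(0.3·√1) = 1.3499, d = 1/u = 0.7408
Per-period rate: rΔt = 0.01·1 = 0.01, so R = e^0.01 = 1.0101
Risk-neutral probability p = (e^0.01 − 0.7408)/(1.3499 − 0.7408) = 0.2692/0.6090 = 0.4421
Terminal stock prices: S_uu = 246, S_ud = 135, S_dd = 74.09
Terminal payoffs (S − K): max(95.99, 0) = 95.99, max(-15, 0) = 0, max(-75.91, 0) = 0
Node u (S = 182.2): V_u = e^(−0.01)·[0.4421·95.9860 + 0.5579·0.0000] = 42.0093
Node d (S = 100): V_d = e^(−0.01)·[0.4421·0.0000 + 0.5579·0.0000] = 0.0000
Node 0 (S = 135): V_0 = e^(−0.01)·[0.4421·42.0093 + 0.5579·0.0000] = 18.3858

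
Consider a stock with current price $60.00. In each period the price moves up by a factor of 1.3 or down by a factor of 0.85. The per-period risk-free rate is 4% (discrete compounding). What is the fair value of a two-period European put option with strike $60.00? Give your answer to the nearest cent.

Risk-neutral probability p = (1 + 0.04 − 0.85)/(1.3 − 0.85) = 0.1900/0.4500 = 0.4222
Terminal stock prices: S_uu = 101.4, S_ud = 66.3, S_dd = 43.35
Terminal payoffs (K − S): max(-41.4, 0) = 0, max(-6.3, 0) = 0, max(16.65, 0) = 16.65
Node u (S = 78): V_u = 1/1.04·[0.4222·0.0000 + 0.5778·0.0000] = 0.0000
Node d (S = 51): V_d = 1/1.04·[0.4222·0.0000 + 0.5778·16.6500] = 9.2500
Node 0 (S = 60): V_0 = 1/1.04·[0.4222·0.0000 + 0.5778·9.2500] = 5.1389

$5.14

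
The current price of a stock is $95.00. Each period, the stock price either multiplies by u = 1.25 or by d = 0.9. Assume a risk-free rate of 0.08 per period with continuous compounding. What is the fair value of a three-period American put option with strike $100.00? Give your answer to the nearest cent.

$6.73

Risk-neutral probability p = (e^0.08 − 0.9)/(1.25 − 0.9) = 0.1833/0.3500 = 0.5237
Terminal stock prices: S_uuu = 185.5, S_uud = 133.6, S_udd = 96.19, S_ddd = 69.26
Terminal payoffs (K − S): max(-85.55, 0) = 0, max(-33.59, 0) = 0, max(3.812, 0) = 3.812, max(30.74, 0) = 30.74
Node uu (S = 148.4): continuation = e^(−0.08)·[0.5237·0.0000 + 0.4763·0.0000] = 0.0000; exercise value = 0.0000 ≤ continuation, so V_uu = 0.0000
Node ud (S = 106.9): continuation = e^(−0.08)·[0.5237·0.0000 + 0.4763·3.8125] = 1.6764; exercise value = 0.0000 ≤ continuation, so V_ud = 1.6764
Node dd (S = 76.95): continuation = e^(−0.08)·[0.5237·3.8125 + 0.4763·30.7450] = 15.3616; exercise value = 23.0500 > continuation, so V_dd = 23.0500 (exercise)
Node u (S = 118.8): continuation = e^(−0.08)·[0.5237·0.0000 + 0.4763·1.6764] = 0.7371; exercise value = 0.0000 ≤ continuation, so V_u = 0.7371
Node d (S = 85.5): continuation = e^(−0.08)·[0.5237·1.6764 + 0.4763·23.0500] = 10.9455; exercise value = 14.5000 > continuation, so V_d = 14.5000 (exercise)
Node 0 (S = 95): continuation = e^(−0.08)·[0.5237·0.7371 + 0.4763·14.5000] = 6.7320; exercise value = 5.0000 ≤ continuation, so V_0 = 6.7320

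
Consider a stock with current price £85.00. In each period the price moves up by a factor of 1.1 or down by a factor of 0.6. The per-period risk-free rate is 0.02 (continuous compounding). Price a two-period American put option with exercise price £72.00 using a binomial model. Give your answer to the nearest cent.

£5.33

Risk-neutral probability p = (e^0.02 − 0.6)/(1.1 − 0.6) = 0.4202/0.5000 = 0.8404
Terminal stock prices: S_uu = 102.9, S_ud = 56.1, S_dd = 30.6
Terminal payoffs (K − S): max(-30.85, 0) = 0, max(15.9, 0) = 15.9, max(41.4, 0) = 41.4
Node u (S = 93.5): continuation = e^(−0.02)·[0.8404·0.0000 + 0.1596·15.9000] = 2.4873; exercise value = 0.0000 ≤ continuation, so V_u = 2.4873
Node d (S = 51): continuation = e^(−0.02)·[0.8404·15.9000 + 0.1596·41.4000] = 19.5743; exercise value = 21.0000 > continuation, so V_d = 21.0000 (exercise)
Node 0 (S = 85): continuation = e^(−0.02)·[0.8404·2.4873 + 0.1596·21.0000] = 5.3342; exercise value = 0.0000 ≤ continuation, so V_0 = 5.3342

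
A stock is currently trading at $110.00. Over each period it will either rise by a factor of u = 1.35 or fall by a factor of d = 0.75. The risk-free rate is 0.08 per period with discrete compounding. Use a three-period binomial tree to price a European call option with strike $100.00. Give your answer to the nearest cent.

Risk-neutral probability p = (1 + 0.08 − 0.75)/(1.35 − 0.75) = 0.3300/0.6000 = 0.5500
Terminal stock prices: S_uuu = 270.6, S_uud = 150.4, S_udd = 83.53, S_ddd = 46.41
Terminal payoffs (S − K): max(170.6, 0) = 170.6, max(50.36, 0) = 50.36, max(-16.47, 0) = 0, max(-53.59, 0) = 0
Node uu (S = 200.5): V_uu = 1/1.08·[0.5500·170.6413 + 0.4500·50.3563] = 107.8824
Node ud (S = 111.4): V_ud = 1/1.08·[0.5500·50.3563 + 0.4500·0.0000] = 25.6444
Node dd (S = 61.88): V_dd = 1/1.08·[0.5500·0.0000 + 0.4500·0.0000] = 0.0000
Node u (S = 148.5): V_u = 1/1.08·[0.5500·107.8824 + 0.4500·25.6444] = 65.6253
Node d (S = 82.5): V_d = 1/1.08·[0.5500·25.6444 + 0.4500·0.0000] = 13.0596
Node 0 (S = 110): V_0 = 1/1.08·[0.5500·65.6253 + 0.4500·13.0596] = 38.8618

$38.86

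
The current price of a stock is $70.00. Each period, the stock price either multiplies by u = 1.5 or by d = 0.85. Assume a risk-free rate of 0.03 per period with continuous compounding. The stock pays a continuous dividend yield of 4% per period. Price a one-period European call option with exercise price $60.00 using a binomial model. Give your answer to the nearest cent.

Per-period risk-free factor R = e^0.03 = 1.0305; dividend-adjusted growth = e^(0.03−0.04) = 0.9900.
Risk-neutral probability p = (0.9900 − 0.85)/(1.5 − 0.85) = 0.1400/0.6500 = 0.2155
Terminal stock prices: S_u = 105, S_d = 59.5
Terminal payoffs (S − K): max(45, 0) = 45, max(-0.5, 0) = 0
Node 0 (S = 70): V_0 = e^(−0.03)·[0.2155·45.0000 + 0.7845·0.0000] = 9.4092

$9.41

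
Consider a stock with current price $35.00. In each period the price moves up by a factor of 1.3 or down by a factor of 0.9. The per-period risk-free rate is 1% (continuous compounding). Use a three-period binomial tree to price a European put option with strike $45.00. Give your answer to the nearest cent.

$10.63

Risk-neutral probability p = (e^0.01 − 0.9)/(1.3 − 0.9) = 0.1101/0.4000 = 0.2751
Terminal stock prices: S_uuu = 76.89, S_uud = 53.24, S_udd = 36.86, S_ddd = 25.52
Terminal payoffs (K − S): max(-31.89, 0) = 0, max(-8.235, 0) = 0, max(8.145, 0) = 8.145, max(19.48, 0) = 19.48
Node uu (S = 59.15): V_uu = e^(−0.01)·[0.2751·0.0000 + 0.7249·0.0000] = 0.0000
Node ud (S = 40.95): V_ud = e^(−0.01)·[0.2751·0.0000 + 0.7249·8.1450] = 5.8454
Node dd (S = 28.35): V_dd = e^(−0.01)·[0.2751·8.1450 + 0.7249·19.4850] = 16.2022
Node u (S = 45.5): V_u = e^(−0.01)·[0.2751·0.0000 + 0.7249·5.8454] = 4.1950
Node d (S = 31.5): V_d = e^(−0.01)·[0.2751·5.8454 + 0.7249·16.2022] = 13.2199
Node 0 (S = 35): V_0 = e^(−0.01)·[0.2751·4.1950 + 0.7249·13.2199] = 10.6301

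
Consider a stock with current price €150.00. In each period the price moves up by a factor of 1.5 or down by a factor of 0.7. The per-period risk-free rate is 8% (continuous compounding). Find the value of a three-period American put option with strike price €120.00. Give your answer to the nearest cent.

€12.75

Risk-neutral probability p = (e^0.08 − 0.7)/(1.5 − 0.7) = 0.3833/0.8000 = 0.4791
Terminal stock prices: S_uuu = 506.2, S_uud = 236.2, S_udd = 110.2, S_ddd = 51.45
Terminal payoffs (K − S): max(-386.2, 0) = 0, max(-116.2, 0) = 0, max(9.75, 0) = 9.75, max(68.55, 0) = 68.55
Node uu (S = 337.5): continuation = e^(−0.08)·[0.4791·0.0000 + 0.5209·0.0000] = 0.0000; exercise value = 0.0000 ≤ continuation, so V_uu = 0.0000
Node ud (S = 157.5): continuation = e^(−0.08)·[0.4791·0.0000 + 0.5209·9.7500] = 4.6882; exercise value = 0.0000 ≤ continuation, so V_ud = 4.6882
Node dd (S = 73.5): continuation = e^(−0.08)·[0.4791·9.7500 + 0.5209·68.5500] = 37.2740; exercise value = 46.5000 > continuation, so V_dd = 46.5000 (exercise)
Node u (S = 225): continuation = e^(−0.08)·[0.4791·0.0000 + 0.5209·4.6882] = 2.2543; exercise value = 0.0000 ≤ continuation, so V_u = 2.2543
Node d (S = 105): continuation = e^(−0.08)·[0.4791·4.6882 + 0.5209·46.5000] = 24.4327; exercise value = 15.0000 ≤ continuation, so V_d = 24.4327
Node 0 (S = 150): continuation = e^(−0.08)·[0.4791·2.2543 + 0.5209·24.4327] = 12.7453; exercise value = 0.0000 ≤ continuation, so V_0 = 12.7453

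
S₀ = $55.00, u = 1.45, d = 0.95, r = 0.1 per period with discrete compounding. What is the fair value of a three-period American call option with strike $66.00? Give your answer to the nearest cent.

$10.27

Risk-neutral probability p = (1 + 0.1 − 0.95)/(1.45 − 0.95) = 0.1500/0.5000 = 0.3000
Terminal stock prices: S_uuu = 167.7, S_uud = 109.9, S_udd = 71.97, S_ddd = 47.16
Terminal payoffs (S − K): max(101.7, 0) = 101.7, max(43.86, 0) = 43.86, max(5.974, 0) = 5.974, max(-18.84, 0) = 0
Node uu (S = 115.6): continuation = 1/1.1·[0.3000·101.6744 + 0.7000·43.8556] = 55.6375; exercise value = 49.6375 ≤ continuation, so V_uu = 55.6375
Node ud (S = 75.76): continuation = 1/1.1·[0.3000·43.8556 + 0.7000·5.9744] = 15.7625; exercise value = 9.7625 ≤ continuation, so V_ud = 15.7625
Node dd (S = 49.64): continuation = 1/1.1·[0.3000·5.9744 + 0.7000·0.0000] = 1.6294; exercise value = 0.0000 ≤ continuation, so V_dd = 1.6294
Node u (S = 79.75): continuation = 1/1.1·[0.3000·55.6375 + 0.7000·15.7625] = 25.2045; exercise value = 13.7500 ≤ continuation, so V_u = 25.2045
Node d (S = 52.25): continuation = 1/1.1·[0.3000·15.7625 + 0.7000·1.6294] = 5.3357; exercise value = 0.0000 ≤ continuation, so V_d = 5.3357
Node 0 (S = 55): continuation = 1/1.1·[0.3000·25.2045 + 0.7000·5.3357] = 10.2694; exercise value = 0.0000 ≤ continuation, so V_0 = 10.2694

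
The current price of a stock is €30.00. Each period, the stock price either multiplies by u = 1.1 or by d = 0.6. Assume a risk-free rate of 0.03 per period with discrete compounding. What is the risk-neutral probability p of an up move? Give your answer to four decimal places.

p = 0.8600

Risk-neutral probability p = (1 + 0.03 − 0.6)/(1.1 − 0.6) = 0.4300/0.5000 = 0.8600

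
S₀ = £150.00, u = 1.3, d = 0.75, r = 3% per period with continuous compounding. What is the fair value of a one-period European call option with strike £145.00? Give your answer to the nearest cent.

£24.74

Risk-neutral probability p = (e^0.03 − 0.75)/(1.3 − 0.75) = 0.2805/0.5500 = 0.5099
Terminal stock prices: S_u = 195, S_d = 112.5
Terminal payoffs (S − K): max(50, 0) = 50, max(-32.5, 0) = 0
Node 0 (S = 150): V_0 = e^(−0.03)·[0.5099·50.0000 + 0.4901·0.0000] = 24.7423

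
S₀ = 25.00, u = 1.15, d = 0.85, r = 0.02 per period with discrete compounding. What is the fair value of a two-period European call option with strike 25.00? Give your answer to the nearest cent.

Risk-neutral probability p = (1 + 0.02 − 0.85)/(1.15 − 0.85) = 0.1700/0.3000 = 0.5667
Terminal stock prices: S_uu = 33.06, S_ud = 24.44, S_dd = 18.06
Terminal payoffs (S − K): max(8.062, 0) = 8.062, max(-0.5625, 0) = 0, max(-6.938, 0) = 0
Node u (S = 28.75): V_u = 1/1.02·[0.5667·8.0625 + 0.4333·0.0000] = 4.4792
Node d (S = 21.25): V_d = 1/1.02·[0.5667·0.0000 + 0.4333·0.0000] = 0.0000
Node 0 (S = 25): V_0 = 1/1.02·[0.5667·4.4792 + 0.4333·0.0000] = 2.4884

2.49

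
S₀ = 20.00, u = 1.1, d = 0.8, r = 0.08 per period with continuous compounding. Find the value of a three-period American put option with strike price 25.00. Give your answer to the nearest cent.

Risk-neutral probability p = (e^0.08 − 0.8)/(1.1 − 0.8) = 0.2833/0.3000 = 0.9443
Terminal stock prices: S_uuu = 26.62, S_uud = 19.36, S_udd = 14.08, S_ddd = 10.24
Terminal payoffs (K − S): max(-1.62, 0) = 0, max(5.64, 0) = 5.64, max(10.92, 0) = 10.92, max(14.76, 0) = 14.76
Node uu (S = 24.2): continuation = e^(−0.08)·[0.9443·0.0000 + 0.0557·5.6400] = 0.2900; exercise value = 0.8000 > continuation, so V_uu = 0.8000 (exercise)
Node ud (S = 17.6): continuation = e^(−0.08)·[0.9443·5.6400 + 0.0557·10.9200] = 5.4779; exercise value = 7.4000 > continuation, so V_ud = 7.4000 (exercise)
Node dd (S = 12.8): continuation = e^(−0.08)·[0.9443·10.9200 + 0.0557·14.7600] = 10.2779; exercise value = 12.2000 > continuation, so V_dd = 12.2000 (exercise)
Node u (S = 22): continuation = e^(−0.08)·[0.9443·0.8000 + 0.0557·7.4000] = 1.0779; exercise value = 3.0000 > continuation, so V_u = 3.0000 (exercise)
Node d (S = 16): continuation = e^(−0.08)·[0.9443·7.4000 + 0.0557·12.2000] = 7.0779; exercise value = 9.0000 > continuation, so V_d = 9.0000 (exercise)
Node 0 (S = 20): continuation = e^(−0.08)·[0.9443·3.0000 + 0.0557·9.0000] = 3.0779; exercise value = 5.0000 > continuation, so V_0 = 5.0000 (exercise)

5.00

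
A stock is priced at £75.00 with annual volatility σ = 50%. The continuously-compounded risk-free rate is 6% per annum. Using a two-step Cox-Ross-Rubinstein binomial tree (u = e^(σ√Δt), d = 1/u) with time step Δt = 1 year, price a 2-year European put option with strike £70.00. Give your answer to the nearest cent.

£11.93

CRR parameters: u = e^(σ√Δt) = e^(0.5·√1) = 1.6487, d = 1/u = 0.6065
Per-period rate: rΔt = 0.06·1 = 0.06, so R = e^0.06 = 1.0618
Risk-neutral probability p = (e^0.06 − 0.6065)/(1.6487 − 0.6065) = 0.4553/1.0422 = 0.4369
Terminal stock prices: S_uu = 203.9, S_ud = 75, S_dd = 27.59
Terminal payoffs (K − S): max(-133.9, 0) = 0, max(-5, 0) = 0, max(42.41, 0) = 42.41
Node u (S = 123.7): V_u = e^(−0.06)·[0.4369·0.0000 + 0.5631·0.0000] = 0.0000
Node d (S = 45.49): V_d = e^(−0.06)·[0.4369·0.0000 + 0.5631·42.4090] = 22.4909
Node 0 (S = 75): V_0 = e^(−0.06)·[0.4369·0.0000 + 0.5631·22.4909] = 11.9276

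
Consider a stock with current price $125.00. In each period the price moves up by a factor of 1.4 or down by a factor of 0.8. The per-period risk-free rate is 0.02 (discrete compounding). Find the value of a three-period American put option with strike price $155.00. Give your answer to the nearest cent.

Risk-neutral probability p = (1 + 0.02 − 0.8)/(1.4 − 0.8) = 0.2200/0.6000 = 0.3667
Terminal stock prices: S_uuu = 343, S_uud = 196, S_udd = 112, S_ddd = 64
Terminal payoffs (K − S): max(-188, 0) = 0, max(-41, 0) = 0, max(43, 0) = 43, max(91, 0) = 91
Node uu (S = 245): continuation = 1/1.02·[0.3667·0.0000 + 0.6333·0.0000] = 0.0000; exercise value = 0.0000 ≤ continuation, so V_uu = 0.0000
Node ud (S = 140): continuation = 1/1.02·[0.3667·0.0000 + 0.6333·43.0000] = 26.6993; exercise value = 15.0000 ≤ continuation, so V_ud = 26.6993
Node dd (S = 80): continuation = 1/1.02·[0.3667·43.0000 + 0.6333·91.0000] = 71.9608; exercise value = 75.0000 > continuation, so V_dd = 75.0000 (exercise)
Node u (S = 175): continuation = 1/1.02·[0.3667·0.0000 + 0.6333·26.6993] = 16.5780; exercise value = 0.0000 ≤ continuation, so V_u = 16.5780
Node d (S = 100): continuation = 1/1.02·[0.3667·26.6993 + 0.6333·75.0000] = 56.1664; exercise value = 55.0000 ≤ continuation, so V_d = 56.1664
Node 0 (S = 125): continuation = 1/1.02·[0.3667·16.5780 + 0.6333·56.1664] = 40.8340; exercise value = 30.0000 ≤ continuation, so V_0 = 40.8340

$40.83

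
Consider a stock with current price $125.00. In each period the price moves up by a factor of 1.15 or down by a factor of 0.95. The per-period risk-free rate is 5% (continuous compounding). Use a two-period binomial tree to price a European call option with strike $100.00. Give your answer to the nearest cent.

$34.52

Risk-neutral probability p = (e^0.05 − 0.95)/(1.15 − 0.95) = 0.1013/0.2000 = 0.5064
Terminal stock prices: S_uu = 165.3, S_ud = 136.6, S_dd = 112.8
Terminal payoffs (S − K): max(65.31, 0) = 65.31, max(36.56, 0) = 36.56, max(12.81, 0) = 12.81
Node u (S = 143.8): V_u = e^(−0.05)·[0.5064·65.3125 + 0.4936·36.5625] = 48.6271
Node d (S = 118.8): V_d = e^(−0.05)·[0.5064·36.5625 + 0.4936·12.8125] = 23.6271
Node 0 (S = 125): V_0 = e^(−0.05)·[0.5064·48.6271 + 0.4936·23.6271] = 34.5163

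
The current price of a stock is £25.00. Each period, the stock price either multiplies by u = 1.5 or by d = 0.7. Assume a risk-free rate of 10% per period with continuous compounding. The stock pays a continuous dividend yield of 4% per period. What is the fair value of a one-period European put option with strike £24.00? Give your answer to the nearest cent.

£3.22

Per-period risk-free factor R = e^0.1 = 1.1052; dividend-adjusted growth = e^(0.1−0.04) = 1.0618.
Risk-neutral probability p = (1.0618 − 0.7)/(1.5 − 0.7) = 0.3618/0.8000 = 0.4523
Terminal stock prices: S_u = 37.5, S_d = 17.5
Terminal payoffs (K − S): max(-13.5, 0) = 0, max(6.5, 0) = 6.5
Node 0 (S = 25): V_0 = e^(−0.1)·[0.4523·0.0000 + 0.5477·6.5000] = 3.2213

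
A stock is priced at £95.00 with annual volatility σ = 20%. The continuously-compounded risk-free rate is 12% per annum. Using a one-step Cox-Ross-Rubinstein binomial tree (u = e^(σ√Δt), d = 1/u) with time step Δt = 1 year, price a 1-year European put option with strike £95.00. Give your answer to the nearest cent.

CRR parameters: u = e^(σ√Δt) = e^(0.2·√1) = 1.2214, d = 1/u = 0.8187
Per-period rate: rΔt = 0.12·1 = 0.12, so R = e^0.12 = 1.1275
Risk-neutral probability p = (e^0.12 − 0.8187)/(1.2214 − 0.8187) = 0.3088/0.4027 = 0.7668
Terminal stock prices: S_u = 116, S_d = 77.78
Terminal payoffs (K − S): max(-21.03, 0) = 0, max(17.22, 0) = 17.22
Node 0 (S = 95): V_0 = e^(−0.12)·[0.7668·0.0000 + 0.2332·17.2206] = 3.5618

£3.56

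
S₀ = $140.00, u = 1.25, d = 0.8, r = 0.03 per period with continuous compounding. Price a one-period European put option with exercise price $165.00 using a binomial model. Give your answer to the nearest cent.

Risk-neutral probability p = (e^0.03 − 0.8)/(1.25 − 0.8) = 0.2305/0.4500 = 0.5121
Terminal stock prices: S_u = 175, S_d = 112
Terminal payoffs (K − S): max(-10, 0) = 0, max(53, 0) = 53
Node 0 (S = 140): V_0 = e^(−0.03)·[0.5121·0.0000 + 0.4879·53.0000] = 25.0934

$25.09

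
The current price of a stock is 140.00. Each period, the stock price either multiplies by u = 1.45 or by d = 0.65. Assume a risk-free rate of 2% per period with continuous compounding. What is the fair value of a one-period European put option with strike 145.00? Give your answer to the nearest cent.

Risk-neutral probability p = (e^0.02 − 0.65)/(1.45 − 0.65) = 0.3702/0.8000 = 0.4628
Terminal stock prices: S_u = 203, S_d = 91
Terminal payoffs (K − S): max(-58, 0) = 0, max(54, 0) = 54
Node 0 (S = 140): V_0 = e^(−0.02)·[0.4628·0.0000 + 0.5372·54.0000] = 28.4369

28.44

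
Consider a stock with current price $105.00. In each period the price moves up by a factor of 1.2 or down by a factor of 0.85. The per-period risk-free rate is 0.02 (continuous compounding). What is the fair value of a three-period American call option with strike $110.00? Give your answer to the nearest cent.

Risk-neutral probability p = (e^0.02 − 0.85)/(1.2 − 0.85) = 0.1702/0.3500 = 0.4863
Terminal stock prices: S_uuu = 181.4, S_uud = 128.5, S_udd = 91.03, S_ddd = 64.48
Terminal payoffs (S − K): max(71.44, 0) = 71.44, max(18.52, 0) = 18.52, max(-18.97, 0) = 0, max(-45.52, 0) = 0
Node uu (S = 151.2): continuation = e^(−0.02)·[0.4863·71.4400 + 0.5137·18.5200] = 43.3781; exercise value = 41.2000 ≤ continuation, so V_uu = 43.3781
Node ud (S = 107.1): continuation = e^(−0.02)·[0.4863·18.5200 + 0.5137·0.0000] = 8.8277; exercise value = 0.0000 ≤ continuation, so V_ud = 8.8277
Node dd (S = 75.86): continuation = e^(−0.02)·[0.4863·0.0000 + 0.5137·0.0000] = 0.0000; exercise value = 0.0000 ≤ continuation, so V_dd = 0.0000
Node u (S = 126): continuation = e^(−0.02)·[0.4863·43.3781 + 0.5137·8.8277] = 25.1218; exercise value = 16.0000 ≤ continuation, so V_u = 25.1218
Node d (S = 89.25): continuation = e^(−0.02)·[0.4863·8.8277 + 0.5137·0.0000] = 4.2078; exercise value = 0.0000 ≤ continuation, so V_d = 4.2078
Node 0 (S = 105): continuation = e^(−0.02)·[0.4863·25.1218 + 0.5137·4.2078] = 14.0934; exercise value = 0.0000 ≤ continuation, so V_0 = 14.0934

$14.09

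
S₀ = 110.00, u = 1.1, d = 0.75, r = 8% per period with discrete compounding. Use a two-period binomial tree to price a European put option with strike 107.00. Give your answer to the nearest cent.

1.63

Risk-neutral probability p = (1 + 0.08 − 0.75)/(1.1 − 0.75) = 0.3300/0.3500 = 0.9429
Terminal stock prices: S_uu = 133.1, S_ud = 90.75, S_dd = 61.88
Terminal payoffs (K − S): max(-26.1, 0) = 0, max(16.25, 0) = 16.25, max(45.12, 0) = 45.12
Node u (S = 121): V_u = 1/1.08·[0.9429·0.0000 + 0.0571·16.2500] = 0.8598
Node d (S = 82.5): V_d = 1/1.08·[0.9429·16.2500 + 0.0571·45.1250] = 16.5741
Node 0 (S = 110): V_0 = 1/1.08·[0.9429·0.8598 + 0.0571·16.5741] = 1.6275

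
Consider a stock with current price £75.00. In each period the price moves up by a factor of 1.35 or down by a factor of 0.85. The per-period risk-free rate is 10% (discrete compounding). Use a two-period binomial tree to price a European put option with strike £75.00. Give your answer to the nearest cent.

Risk-neutral probability p = (1 + 0.1 − 0.85)/(1.35 − 0.85) = 0.2500/0.5000 = 0.5000
Terminal stock prices: S_uu = 136.7, S_ud = 86.06, S_dd = 54.19
Terminal payoffs (K − S): max(-61.69, 0) = 0, max(-11.06, 0) = 0, max(20.81, 0) = 20.81
Node u (S = 101.2): V_u = 1/1.1·[0.5000·0.0000 + 0.5000·0.0000] = 0.0000
Node d (S = 63.75): V_d = 1/1.1·[0.5000·0.0000 + 0.5000·20.8125] = 9.4602
Node 0 (S = 75): V_0 = 1/1.1·[0.5000·0.0000 + 0.5000·9.4602] = 4.3001

£4.30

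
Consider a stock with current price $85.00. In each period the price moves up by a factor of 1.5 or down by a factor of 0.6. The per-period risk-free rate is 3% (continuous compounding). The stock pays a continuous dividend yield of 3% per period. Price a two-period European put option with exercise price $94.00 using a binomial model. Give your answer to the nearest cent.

Per-period risk-free factor R = e^0.03 = 1.0305; dividend-adjusted growth = e^(0.03−0.03) = 1.0000.
Risk-neutral probability p = (1.0000 − 0.6)/(1.5 − 0.6) = 0.4000/0.9000 = 0.4444
Terminal stock prices: S_uu = 191.2, S_ud = 76.5, S_dd = 30.6
Terminal payoffs (K − S): max(-97.25, 0) = 0, max(17.5, 0) = 17.5, max(63.4, 0) = 63.4
Node u (S = 127.5): V_u = e^(−0.03)·[0.4444·0.0000 + 0.5556·17.5000] = 9.4349
Node d (S = 51): V_d = e^(−0.03)·[0.4444·17.5000 + 0.5556·63.4000] = 41.7292
Node 0 (S = 85): V_0 = e^(−0.03)·[0.4444·9.4349 + 0.5556·41.7292] = 26.5671

$26.57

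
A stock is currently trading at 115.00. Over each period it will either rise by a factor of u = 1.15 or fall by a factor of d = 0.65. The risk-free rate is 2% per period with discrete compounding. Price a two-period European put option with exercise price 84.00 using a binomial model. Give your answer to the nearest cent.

2.30

Risk-neutral probability p = (1 + 0.02 − 0.65)/(1.15 − 0.65) = 0.3700/0.5000 = 0.7400
Terminal stock prices: S_uu = 152.1, S_ud = 85.96, S_dd = 48.59
Terminal payoffs (K − S): max(-68.09, 0) = 0, max(-1.963, 0) = 0, max(35.41, 0) = 35.41
Node u (S = 132.2): V_u = 1/1.02·[0.7400·0.0000 + 0.2600·0.0000] = 0.0000
Node d (S = 74.75): V_d = 1/1.02·[0.7400·0.0000 + 0.2600·35.4125] = 9.0267
Node 0 (S = 115): V_0 = 1/1.02·[0.7400·0.0000 + 0.2600·9.0267] = 2.3009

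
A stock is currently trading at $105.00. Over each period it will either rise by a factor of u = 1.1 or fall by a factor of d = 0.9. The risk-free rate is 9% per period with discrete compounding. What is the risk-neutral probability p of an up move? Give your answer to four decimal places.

Risk-neutral probability p = (1 + 0.09 − 0.9)/(1.1 − 0.9) = 0.1900/0.2000 = 0.9500

p = 0.9500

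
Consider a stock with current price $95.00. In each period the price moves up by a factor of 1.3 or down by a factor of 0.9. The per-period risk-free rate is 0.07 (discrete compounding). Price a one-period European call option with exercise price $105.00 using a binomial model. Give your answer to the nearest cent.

$7.35

Risk-neutral probability p = (1 + 0.07 − 0.9)/(1.3 − 0.9) = 0.1700/0.4000 = 0.4250
Terminal stock prices: S_u = 123.5, S_d = 85.5
Terminal payoffs (S − K): max(18.5, 0) = 18.5, max(-19.5, 0) = 0
Node 0 (S = 95): V_0 = 1/1.07·[0.4250·18.5000 + 0.5750·0.0000] = 7.3481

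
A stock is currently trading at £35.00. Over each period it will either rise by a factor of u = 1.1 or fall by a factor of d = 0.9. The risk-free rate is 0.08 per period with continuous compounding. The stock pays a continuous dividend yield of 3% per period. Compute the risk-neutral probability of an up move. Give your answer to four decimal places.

p = 0.7564

Per-period risk-free factor R = e^0.08 = 1.0833; dividend-adjusted growth = e^(0.08−0.03) = 1.0513.
Risk-neutral probability p = (1.0513 − 0.9)/(1.1 − 0.9) = 0.1513/0.2000 = 0.7564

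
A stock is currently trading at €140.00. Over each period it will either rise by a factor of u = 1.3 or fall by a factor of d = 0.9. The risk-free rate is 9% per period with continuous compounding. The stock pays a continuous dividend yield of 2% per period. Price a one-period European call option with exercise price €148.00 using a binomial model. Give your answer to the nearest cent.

Per-period risk-free factor R = e^0.09 = 1.0942; dividend-adjusted growth = e^(0.09−0.02) = 1.0725.
Risk-neutral probability p = (1.0725 − 0.9)/(1.3 − 0.9) = 0.1725/0.4000 = 0.4313
Terminal stock prices: S_u = 182, S_d = 126
Terminal payoffs (S − K): max(34, 0) = 34, max(-22, 0) = 0
Node 0 (S = 140): V_0 = e^(−0.09)·[0.4313·34.0000 + 0.5687·0.0000] = 13.4012

€13.40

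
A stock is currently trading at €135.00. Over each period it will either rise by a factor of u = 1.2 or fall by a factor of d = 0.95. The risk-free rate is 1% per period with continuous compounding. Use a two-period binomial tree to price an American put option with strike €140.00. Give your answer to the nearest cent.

Risk-neutral probability p = (e^0.01 − 0.95)/(1.2 − 0.95) = 0.0601/0.2500 = 0.2402
Terminal stock prices: S_uu = 194.4, S_ud = 153.9, S_dd = 121.8
Terminal payoffs (K − S): max(-54.4, 0) = 0, max(-13.9, 0) = 0, max(18.16, 0) = 18.16
Node u (S = 162): continuation = e^(−0.01)·[0.2402·0.0000 + 0.7598·0.0000] = 0.0000; exercise value = 0.0000 ≤ continuation, so V_u = 0.0000
Node d (S = 128.2): continuation = e^(−0.01)·[0.2402·0.0000 + 0.7598·18.1625] = 13.6625; exercise value = 11.7500 ≤ continuation, so V_d = 13.6625
Node 0 (S = 135): continuation = e^(−0.01)·[0.2402·0.0000 + 0.7598·13.6625] = 10.2775; exercise value = 5.0000 ≤ continuation, so V_0 = 10.2775

€10.28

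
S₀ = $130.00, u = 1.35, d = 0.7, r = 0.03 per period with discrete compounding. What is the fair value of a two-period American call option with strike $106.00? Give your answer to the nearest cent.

$39.75

Risk-neutral probability p = (1 + 0.03 − 0.7)/(1.35 − 0.7) = 0.3300/0.6500 = 0.5077
Terminal stock prices: S_uu = 236.9, S_ud = 122.8, S_dd = 63.7
Terminal payoffs (S − K): max(130.9, 0) = 130.9, max(16.85, 0) = 16.85, max(-42.3, 0) = 0
Node u (S = 175.5): continuation = 1/1.03·[0.5077·130.9250 + 0.4923·16.8500] = 72.5874; exercise value = 69.5000 ≤ continuation, so V_u = 72.5874
Node d (S = 91): continuation = 1/1.03·[0.5077·16.8500 + 0.4923·0.0000] = 8.3055; exercise value = 0.0000 ≤ continuation, so V_d = 8.3055
Node 0 (S = 130): continuation = 1/1.03·[0.5077·72.5874 + 0.4923·8.3055] = 39.7484; exercise value = 24.0000 ≤ continuation, so V_0 = 39.7484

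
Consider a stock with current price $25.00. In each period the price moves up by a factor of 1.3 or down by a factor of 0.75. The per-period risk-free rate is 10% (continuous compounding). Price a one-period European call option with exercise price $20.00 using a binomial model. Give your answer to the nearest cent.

$7.30

Risk-neutral probability p = (e^0.1 − 0.75)/(1.3 − 0.75) = 0.3552/0.5500 = 0.6458
Terminal stock prices: S_u = 32.5, S_d = 18.75
Terminal payoffs (S − K): max(12.5, 0) = 12.5, max(-1.25, 0) = 0
Node 0 (S = 25): V_0 = e^(−0.1)·[0.6458·12.5000 + 0.3542·0.0000] = 7.3039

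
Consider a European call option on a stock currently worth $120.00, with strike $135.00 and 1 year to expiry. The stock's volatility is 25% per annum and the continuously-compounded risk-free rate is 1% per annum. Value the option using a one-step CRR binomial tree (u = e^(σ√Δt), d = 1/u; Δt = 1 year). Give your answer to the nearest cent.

$8.65

CRR parameters: u = e^(σ√Δt) = e^(0.25·√1) = 1.2840, d = 1/u = 0.7788
Per-period rate: rΔt = 0.01·1 = 0.01, so R = e^0.01 = 1.0101
Risk-neutral probability p = (e^0.01 − 0.7788)/(1.2840 − 0.7788) = 0.2312/0.5052 = 0.4577
Terminal stock prices: S_u = 154.1, S_d = 93.46
Terminal payoffs (S − K): max(19.08, 0) = 19.08, max(-41.54, 0) = 0
Node 0 (S = 120): V_0 = e^(−0.01)·[0.4577·19.0831 + 0.5423·0.0000] = 8.6477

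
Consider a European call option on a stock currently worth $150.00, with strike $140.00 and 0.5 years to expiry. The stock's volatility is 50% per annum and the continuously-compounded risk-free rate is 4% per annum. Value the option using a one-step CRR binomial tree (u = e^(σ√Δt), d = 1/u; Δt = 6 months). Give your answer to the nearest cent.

$31.79

CRR parameters: u = e^(σ√Δt) = e^(0.5·√0.5) = 1.4241, d = 1/u = 0.7022
Per-period rate: rΔt = 0.04·0.5 = 0.02, so R = e^0.02 = 1.0202
Risk-neutral probability p = (e^0.02 − 0.7022)/(1.4241 − 0.7022) = 0.3180/0.7219 = 0.4405
Terminal stock prices: S_u = 213.6, S_d = 105.3
Terminal payoffs (S − K): max(73.62, 0) = 73.62, max(-34.67, 0) = 0
Node 0 (S = 150): V_0 = e^(−0.02)·[0.4405·73.6179 + 0.5595·0.0000] = 31.7868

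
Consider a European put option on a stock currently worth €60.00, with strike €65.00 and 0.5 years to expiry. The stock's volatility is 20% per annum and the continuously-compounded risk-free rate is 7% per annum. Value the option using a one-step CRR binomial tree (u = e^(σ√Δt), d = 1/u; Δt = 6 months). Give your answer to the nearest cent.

€5.11

CRR parameters: u = e^(σ√Δt) = e^(0.2·√0.5) = 1.1519, d = 1/u = 0.8681
Per-period rate: rΔt = 0.07·0.5 = 0.035, so R = e^0.035 = 1.0356
Risk-neutral probability p = (e^0.035 − 0.8681)/(1.1519 − 0.8681) = 0.1675/0.2838 = 0.5902
Terminal stock prices: S_u = 69.11, S_d = 52.09
Terminal payoffs (K − S): max(-4.115, 0) = 0, max(12.91, 0) = 12.91
Node 0 (S = 60): V_0 = e^(−0.035)·[0.5902·0.0000 + 0.4098·12.9126] = 5.1093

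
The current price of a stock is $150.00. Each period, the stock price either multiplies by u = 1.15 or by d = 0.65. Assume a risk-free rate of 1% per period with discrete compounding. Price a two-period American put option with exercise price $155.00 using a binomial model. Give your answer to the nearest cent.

Risk-neutral probability p = (1 + 0.01 − 0.65)/(1.15 − 0.65) = 0.3600/0.5000 = 0.7200
Terminal stock prices: S_uu = 198.4, S_ud = 112.1, S_dd = 63.38
Terminal payoffs (K − S): max(-43.37, 0) = 0, max(42.88, 0) = 42.88, max(91.62, 0) = 91.62
Node u (S = 172.5): continuation = 1/1.01·[0.7200·0.0000 + 0.2800·42.8750] = 11.8861; exercise value = 0.0000 ≤ continuation, so V_u = 11.8861
Node d (S = 97.5): continuation = 1/1.01·[0.7200·42.8750 + 0.2800·91.6250] = 55.9653; exercise value = 57.5000 > continuation, so V_d = 57.5000 (exercise)
Node 0 (S = 150): continuation = 1/1.01·[0.7200·11.8861 + 0.2800·57.5000] = 24.4139; exercise value = 5.0000 ≤ continuation, so V_0 = 24.4139

$24.41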